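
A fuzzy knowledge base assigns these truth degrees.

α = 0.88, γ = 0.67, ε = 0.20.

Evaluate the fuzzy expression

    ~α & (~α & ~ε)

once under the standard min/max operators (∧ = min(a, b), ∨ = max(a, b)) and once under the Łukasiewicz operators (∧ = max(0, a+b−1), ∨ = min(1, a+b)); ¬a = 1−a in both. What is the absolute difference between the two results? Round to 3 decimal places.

Under standard min/max:
  ~α = 1 − 0.88 = 0.12
  ~α = 1 − 0.88 = 0.12
  ~ε = 1 − 0.20 = 0.80
  ~α & ~ε = min(a, b) on (0.12, 0.80) = 0.12
  ~α & (~α & ~ε) = min(a, b) on (0.12, 0.12) = 0.12
  → value = 0.1200
Under Łukasiewicz:
  ~α = 1 − 0.88 = 0.12
  ~α = 1 − 0.88 = 0.12
  ~ε = 1 − 0.20 = 0.80
  ~α & ~ε = max(0, a+b−1) on (0.12, 0.80) = 0.00
  ~α & (~α & ~ε) = max(0, a+b−1) on (0.12, 0.00) = 0.00
  → value = 0.0000
|0.1200 − 0.0000| = 0.120

0.120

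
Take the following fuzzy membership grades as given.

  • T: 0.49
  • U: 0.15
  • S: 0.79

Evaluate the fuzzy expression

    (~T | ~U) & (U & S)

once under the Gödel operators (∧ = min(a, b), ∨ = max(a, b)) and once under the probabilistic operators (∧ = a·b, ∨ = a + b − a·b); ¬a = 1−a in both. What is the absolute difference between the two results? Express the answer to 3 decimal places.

0.040

Under Gödel:
  ~T = 1 − 0.49 = 0.51
  ~U = 1 − 0.15 = 0.85
  ~T | ~U = max(a, b) on (0.51, 0.85) = 0.85
  U & S = min(a, b) on (0.15, 0.79) = 0.15
  (~T | ~U) & (U & S) = min(a, b) on (0.85, 0.15) = 0.15
  → value = 0.1500
Under probabilistic:
  ~T = 1 − 0.4900 = 0.5100
  ~U = 1 − 0.1500 = 0.8500
  ~T | ~U = a + b − a·b on (0.5100, 0.8500) = 0.9265
  U & S = a·b on (0.1500, 0.7900) = 0.1185
  (~T | ~U) & (U & S) = a·b on (0.9265, 0.1185) = 0.1098
  → value = 0.1098
|0.1500 − 0.1098| = 0.040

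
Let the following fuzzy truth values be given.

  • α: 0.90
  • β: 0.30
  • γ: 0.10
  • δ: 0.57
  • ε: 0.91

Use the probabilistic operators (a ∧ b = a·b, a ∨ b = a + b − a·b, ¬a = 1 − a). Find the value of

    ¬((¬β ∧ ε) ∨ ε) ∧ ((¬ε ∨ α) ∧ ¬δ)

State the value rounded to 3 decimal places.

0.013

¬β = 1 − 0.3000 = 0.7000
¬β ∧ ε = a·b on (0.7000, 0.9100) = 0.6370
(¬β ∧ ε) ∨ ε = a + b − a·b on (0.6370, 0.9100) = 0.9673
¬((¬β ∧ ε) ∨ ε) = 1 − 0.9673 = 0.0327
¬ε = 1 − 0.9100 = 0.0900
¬ε ∨ α = a + b − a·b on (0.0900, 0.9000) = 0.9090
¬δ = 1 − 0.5700 = 0.4300
(¬ε ∨ α) ∧ ¬δ = a·b on (0.9090, 0.4300) = 0.3909
¬((¬β ∧ ε) ∨ ε) ∧ ((¬ε ∨ α) ∧ ¬δ) = a·b on (0.0327, 0.3909) = 0.0128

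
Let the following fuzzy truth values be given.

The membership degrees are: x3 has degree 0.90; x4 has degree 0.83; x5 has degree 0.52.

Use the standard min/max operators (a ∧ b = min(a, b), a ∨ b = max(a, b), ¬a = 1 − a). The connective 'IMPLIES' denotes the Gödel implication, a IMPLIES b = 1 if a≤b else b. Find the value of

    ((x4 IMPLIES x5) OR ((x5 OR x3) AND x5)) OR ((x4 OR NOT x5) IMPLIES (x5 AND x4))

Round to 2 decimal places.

x4 IMPLIES x5  [Gödel: 1 if a≤b else b] with a=0.83, b=0.52 → 0.52
x5 OR x3 = max(a, b) on (0.52, 0.90) = 0.90
(x5 OR x3) AND x5 = min(a, b) on (0.90, 0.52) = 0.52
(x4 IMPLIES x5) OR ((x5 OR x3) AND x5) = max(a, b) on (0.52, 0.52) = 0.52
NOT x5 = 1 − 0.52 = 0.48
x4 OR NOT x5 = max(a, b) on (0.83, 0.48) = 0.83
x5 AND x4 = min(a, b) on (0.52, 0.83) = 0.52
(x4 OR NOT x5) IMPLIES (x5 AND x4)  [Gödel: 1 if a≤b else b] with a=0.83, b=0.52 → 0.52
((x4 IMPLIES x5) OR ((x5 OR x3) AND x5)) OR ((x4 OR NOT x5) IMPLIES (x5 AND x4)) = max(a, b) on (0.52, 0.52) = 0.52

0.52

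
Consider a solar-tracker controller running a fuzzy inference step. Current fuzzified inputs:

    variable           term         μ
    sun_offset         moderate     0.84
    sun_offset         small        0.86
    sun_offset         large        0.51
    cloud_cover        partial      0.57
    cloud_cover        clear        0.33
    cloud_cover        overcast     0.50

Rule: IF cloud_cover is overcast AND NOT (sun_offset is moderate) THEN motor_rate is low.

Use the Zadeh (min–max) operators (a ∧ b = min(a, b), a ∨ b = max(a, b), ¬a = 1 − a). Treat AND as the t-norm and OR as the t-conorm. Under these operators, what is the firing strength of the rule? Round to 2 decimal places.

0.16

firing strength: overcast=0.50, ¬moderate=1−0.84=0.16; AND[min(a, b)] → w = 0.16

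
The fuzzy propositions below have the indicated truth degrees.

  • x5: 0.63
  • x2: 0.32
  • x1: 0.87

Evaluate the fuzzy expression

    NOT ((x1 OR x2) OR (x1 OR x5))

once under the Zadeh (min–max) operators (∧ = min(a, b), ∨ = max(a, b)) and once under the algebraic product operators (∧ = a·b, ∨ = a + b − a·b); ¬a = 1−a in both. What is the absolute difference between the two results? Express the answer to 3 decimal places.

Under Zadeh (min–max):
  x1 OR x2 = max(a, b) on (0.87, 0.32) = 0.87
  x1 OR x5 = max(a, b) on (0.87, 0.63) = 0.87
  (x1 OR x2) OR (x1 OR x5) = max(a, b) on (0.87, 0.87) = 0.87
  NOT ((x1 OR x2) OR (x1 OR x5)) = 1 − 0.87 = 0.13
  → value = 0.1300
Under algebraic product:
  x1 OR x2 = a + b − a·b on (0.8700, 0.3200) = 0.9116
  x1 OR x5 = a + b − a·b on (0.8700, 0.6300) = 0.9519
  (x1 OR x2) OR (x1 OR x5) = a + b − a·b on (0.9116, 0.9519) = 0.9957
  NOT ((x1 OR x2) OR (x1 OR x5)) = 1 − 0.9957 = 0.0043
  → value = 0.0043
|0.1300 − 0.0043| = 0.126

0.126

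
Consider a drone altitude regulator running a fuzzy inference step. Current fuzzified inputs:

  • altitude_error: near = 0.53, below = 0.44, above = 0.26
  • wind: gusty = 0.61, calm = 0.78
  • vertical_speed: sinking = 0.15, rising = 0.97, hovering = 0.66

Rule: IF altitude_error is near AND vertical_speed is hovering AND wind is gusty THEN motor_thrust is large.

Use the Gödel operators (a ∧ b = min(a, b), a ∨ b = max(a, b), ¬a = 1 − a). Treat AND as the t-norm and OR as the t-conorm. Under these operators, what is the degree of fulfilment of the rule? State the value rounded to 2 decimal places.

0.53

firing strength: near=0.53, hovering=0.66, gusty=0.61; AND[min(a, b)] → w = 0.53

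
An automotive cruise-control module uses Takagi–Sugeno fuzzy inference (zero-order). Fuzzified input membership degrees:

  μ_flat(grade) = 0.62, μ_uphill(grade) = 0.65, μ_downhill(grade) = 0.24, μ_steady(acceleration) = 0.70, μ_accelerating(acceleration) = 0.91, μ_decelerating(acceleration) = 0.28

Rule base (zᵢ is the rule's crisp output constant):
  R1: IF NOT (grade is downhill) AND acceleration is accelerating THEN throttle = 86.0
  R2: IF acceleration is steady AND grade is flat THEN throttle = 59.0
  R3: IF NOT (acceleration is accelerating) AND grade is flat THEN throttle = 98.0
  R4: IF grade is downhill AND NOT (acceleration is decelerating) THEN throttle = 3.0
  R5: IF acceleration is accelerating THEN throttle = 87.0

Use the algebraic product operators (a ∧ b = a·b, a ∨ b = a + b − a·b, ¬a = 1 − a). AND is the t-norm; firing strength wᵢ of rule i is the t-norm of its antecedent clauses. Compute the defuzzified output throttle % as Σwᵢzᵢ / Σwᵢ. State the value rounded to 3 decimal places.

R1 (z=86.0): ¬downhill=1−0.24=0.76, accelerating=0.91; AND[a·b] → w = 0.6916
R2 (z=59.0): steady=0.70, flat=0.62; AND[a·b] → w = 0.4340
R3 (z=98.0): ¬accelerating=1−0.91=0.09, flat=0.62; AND[a·b] → w = 0.0558
R4 (z=3.0): downhill=0.24, ¬decelerating=1−0.28=0.72; AND[a·b] → w = 0.1728
R5 (z=87.0): accelerating=0.91 → w = 0.9100
Weighted average = (0.6916·86.0 + 0.4340·59.0 + 0.0558·98.0 + 0.1728·3.0 + 0.9100·87.0) / (0.6916 + 0.4340 + 0.0558 + 0.1728 + 0.9100)
  = 170.2404 / 2.2642 = 75.188

75.188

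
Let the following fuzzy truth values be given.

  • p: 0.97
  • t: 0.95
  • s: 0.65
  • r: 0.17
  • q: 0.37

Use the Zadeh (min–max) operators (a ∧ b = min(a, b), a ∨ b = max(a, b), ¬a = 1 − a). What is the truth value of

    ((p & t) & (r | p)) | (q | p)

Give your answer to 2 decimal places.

p & t = min(a, b) on (0.97, 0.95) = 0.95
r | p = max(a, b) on (0.17, 0.97) = 0.97
(p & t) & (r | p) = min(a, b) on (0.95, 0.97) = 0.95
q | p = max(a, b) on (0.37, 0.97) = 0.97
((p & t) & (r | p)) | (q | p) = max(a, b) on (0.95, 0.97) = 0.97

0.97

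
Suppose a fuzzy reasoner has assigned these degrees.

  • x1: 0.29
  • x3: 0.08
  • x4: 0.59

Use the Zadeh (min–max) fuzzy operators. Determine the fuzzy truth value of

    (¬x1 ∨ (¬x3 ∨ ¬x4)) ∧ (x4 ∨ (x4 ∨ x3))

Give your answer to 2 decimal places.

¬x1 = 1 − 0.29 = 0.71
¬x3 = 1 − 0.08 = 0.92
¬x4 = 1 − 0.59 = 0.41
¬x3 ∨ ¬x4 = max(a, b) on (0.92, 0.41) = 0.92
¬x1 ∨ (¬x3 ∨ ¬x4) = max(a, b) on (0.71, 0.92) = 0.92
x4 ∨ x3 = max(a, b) on (0.59, 0.08) = 0.59
x4 ∨ (x4 ∨ x3) = max(a, b) on (0.59, 0.59) = 0.59
(¬x1 ∨ (¬x3 ∨ ¬x4)) ∧ (x4 ∨ (x4 ∨ x3)) = min(a, b) on (0.92, 0.59) = 0.59

0.59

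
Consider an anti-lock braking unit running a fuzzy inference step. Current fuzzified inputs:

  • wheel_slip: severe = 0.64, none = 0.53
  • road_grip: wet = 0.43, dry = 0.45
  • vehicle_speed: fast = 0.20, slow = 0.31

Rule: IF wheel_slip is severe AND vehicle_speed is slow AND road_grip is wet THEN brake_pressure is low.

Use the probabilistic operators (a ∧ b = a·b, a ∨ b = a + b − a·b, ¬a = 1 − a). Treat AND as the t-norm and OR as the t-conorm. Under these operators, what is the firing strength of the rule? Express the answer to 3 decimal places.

firing strength: severe=0.64, slow=0.31, wet=0.43; AND[a·b] → w = 0.0853

0.085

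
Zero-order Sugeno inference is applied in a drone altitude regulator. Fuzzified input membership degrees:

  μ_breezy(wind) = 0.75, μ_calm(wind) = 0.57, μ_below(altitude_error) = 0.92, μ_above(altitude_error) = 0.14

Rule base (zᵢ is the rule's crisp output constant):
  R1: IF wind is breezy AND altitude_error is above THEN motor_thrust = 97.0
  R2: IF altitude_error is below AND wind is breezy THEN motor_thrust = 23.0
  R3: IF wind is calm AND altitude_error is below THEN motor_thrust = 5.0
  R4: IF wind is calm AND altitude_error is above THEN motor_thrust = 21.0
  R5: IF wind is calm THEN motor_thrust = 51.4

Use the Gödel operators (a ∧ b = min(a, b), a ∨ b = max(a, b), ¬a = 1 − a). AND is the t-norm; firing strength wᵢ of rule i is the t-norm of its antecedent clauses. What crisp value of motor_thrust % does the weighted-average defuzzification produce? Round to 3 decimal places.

R1 (z=97.0): breezy=0.75, above=0.14; AND[min(a, b)] → w = 0.14
R2 (z=23.0): below=0.92, breezy=0.75; AND[min(a, b)] → w = 0.75
R3 (z=5.0): calm=0.57, below=0.92; AND[min(a, b)] → w = 0.57
R4 (z=21.0): calm=0.57, above=0.14; AND[min(a, b)] → w = 0.14
R5 (z=51.4): calm=0.57 → w = 0.57
Weighted average = (0.14·97.0 + 0.75·23.0 + 0.57·5.0 + 0.14·21.0 + 0.57·51.4) / (0.14 + 0.75 + 0.57 + 0.14 + 0.57)
  = 65.9180 / 2.1700 = 30.377

30.377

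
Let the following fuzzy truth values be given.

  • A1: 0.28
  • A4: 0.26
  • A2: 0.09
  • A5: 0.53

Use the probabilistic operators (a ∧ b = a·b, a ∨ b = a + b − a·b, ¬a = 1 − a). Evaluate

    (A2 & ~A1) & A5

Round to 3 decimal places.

~A1 = 1 − 0.2800 = 0.7200
A2 & ~A1 = a·b on (0.0900, 0.7200) = 0.0648
(A2 & ~A1) & A5 = a·b on (0.0648, 0.5300) = 0.0343

0.034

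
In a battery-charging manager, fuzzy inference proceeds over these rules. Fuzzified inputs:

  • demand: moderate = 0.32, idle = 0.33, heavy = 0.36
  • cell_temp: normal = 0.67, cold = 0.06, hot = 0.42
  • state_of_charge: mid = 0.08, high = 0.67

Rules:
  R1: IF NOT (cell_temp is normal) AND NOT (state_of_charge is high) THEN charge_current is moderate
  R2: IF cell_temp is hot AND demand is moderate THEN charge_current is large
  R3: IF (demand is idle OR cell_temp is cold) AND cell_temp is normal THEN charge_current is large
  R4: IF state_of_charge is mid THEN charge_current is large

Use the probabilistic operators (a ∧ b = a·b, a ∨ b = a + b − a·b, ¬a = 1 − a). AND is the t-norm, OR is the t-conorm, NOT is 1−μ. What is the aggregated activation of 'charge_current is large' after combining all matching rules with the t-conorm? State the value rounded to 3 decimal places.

0.401

R1: ¬normal=1−0.67=0.33, ¬high=1−0.67=0.33; AND[a·b] → w = 0.1089
R2: hot=0.42, moderate=0.32; AND[a·b] → w = 0.1344
R3: (idle=0.33 OR cold=0.06) = 0.3702; AND[a·b] with normal=0.67 → w = 0.2480
R4: mid=0.08 → w = 0.0800
Rules with consequent 'large': {R2, R3, R4} → strengths 0.1344, 0.2480, 0.0800
Aggregate via t-conorm [a + b − a·b]: 0.4012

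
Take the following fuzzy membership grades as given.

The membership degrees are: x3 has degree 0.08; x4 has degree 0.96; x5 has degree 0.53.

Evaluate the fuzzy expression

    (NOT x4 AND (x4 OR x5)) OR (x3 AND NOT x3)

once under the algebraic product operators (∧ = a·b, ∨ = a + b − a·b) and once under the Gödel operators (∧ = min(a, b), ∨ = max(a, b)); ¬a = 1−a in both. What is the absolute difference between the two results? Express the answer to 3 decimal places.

0.030

Under algebraic product:
  NOT x4 = 1 − 0.9600 = 0.0400
  x4 OR x5 = a + b − a·b on (0.9600, 0.5300) = 0.9812
  NOT x4 AND (x4 OR x5) = a·b on (0.0400, 0.9812) = 0.0392
  NOT x3 = 1 − 0.0800 = 0.9200
  x3 AND NOT x3 = a·b on (0.0800, 0.9200) = 0.0736
  (NOT x4 AND (x4 OR x5)) OR (x3 AND NOT x3) = a + b − a·b on (0.0392, 0.0736) = 0.1100
  → value = 0.1100
Under Gödel:
  NOT x4 = 1 − 0.96 = 0.04
  x4 OR x5 = max(a, b) on (0.96, 0.53) = 0.96
  NOT x4 AND (x4 OR x5) = min(a, b) on (0.04, 0.96) = 0.04
  NOT x3 = 1 − 0.08 = 0.92
  x3 AND NOT x3 = min(a, b) on (0.08, 0.92) = 0.08
  (NOT x4 AND (x4 OR x5)) OR (x3 AND NOT x3) = max(a, b) on (0.04, 0.08) = 0.08
  → value = 0.0800
|0.1100 − 0.0800| = 0.030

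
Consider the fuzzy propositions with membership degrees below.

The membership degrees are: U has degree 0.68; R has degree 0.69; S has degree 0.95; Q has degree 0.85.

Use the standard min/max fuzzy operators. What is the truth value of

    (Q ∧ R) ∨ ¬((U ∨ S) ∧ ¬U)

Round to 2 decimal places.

0.69

Q ∧ R = min(a, b) on (0.85, 0.69) = 0.69
U ∨ S = max(a, b) on (0.68, 0.95) = 0.95
¬U = 1 − 0.68 = 0.32
(U ∨ S) ∧ ¬U = min(a, b) on (0.95, 0.32) = 0.32
¬((U ∨ S) ∧ ¬U) = 1 − 0.32 = 0.68
(Q ∧ R) ∨ ¬((U ∨ S) ∧ ¬U) = max(a, b) on (0.69, 0.68) = 0.69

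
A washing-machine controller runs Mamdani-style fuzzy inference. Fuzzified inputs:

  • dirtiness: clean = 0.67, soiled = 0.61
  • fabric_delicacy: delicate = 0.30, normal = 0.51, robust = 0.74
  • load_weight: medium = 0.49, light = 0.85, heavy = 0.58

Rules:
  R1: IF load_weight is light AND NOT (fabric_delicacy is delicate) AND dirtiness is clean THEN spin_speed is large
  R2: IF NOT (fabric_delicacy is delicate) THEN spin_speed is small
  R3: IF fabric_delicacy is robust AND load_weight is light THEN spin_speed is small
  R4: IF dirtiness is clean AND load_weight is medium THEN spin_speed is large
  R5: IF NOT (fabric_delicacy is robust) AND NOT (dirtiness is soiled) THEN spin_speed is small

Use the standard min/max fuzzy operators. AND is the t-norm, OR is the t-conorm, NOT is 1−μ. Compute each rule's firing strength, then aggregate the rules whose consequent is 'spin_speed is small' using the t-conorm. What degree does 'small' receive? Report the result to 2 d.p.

R1: light=0.85, ¬delicate=1−0.30=0.70, clean=0.67; AND[min(a, b)] → w = 0.67
R2: ¬delicate=1−0.30=0.70 → w = 0.70
R3: robust=0.74, light=0.85; AND[min(a, b)] → w = 0.74
R4: clean=0.67, medium=0.49; AND[min(a, b)] → w = 0.49
R5: ¬robust=1−0.74=0.26, ¬soiled=1−0.61=0.39; AND[min(a, b)] → w = 0.26
Rules with consequent 'small': {R2, R3, R5} → strengths 0.70, 0.74, 0.26
Aggregate via t-conorm [max(a, b)]: 0.74

0.74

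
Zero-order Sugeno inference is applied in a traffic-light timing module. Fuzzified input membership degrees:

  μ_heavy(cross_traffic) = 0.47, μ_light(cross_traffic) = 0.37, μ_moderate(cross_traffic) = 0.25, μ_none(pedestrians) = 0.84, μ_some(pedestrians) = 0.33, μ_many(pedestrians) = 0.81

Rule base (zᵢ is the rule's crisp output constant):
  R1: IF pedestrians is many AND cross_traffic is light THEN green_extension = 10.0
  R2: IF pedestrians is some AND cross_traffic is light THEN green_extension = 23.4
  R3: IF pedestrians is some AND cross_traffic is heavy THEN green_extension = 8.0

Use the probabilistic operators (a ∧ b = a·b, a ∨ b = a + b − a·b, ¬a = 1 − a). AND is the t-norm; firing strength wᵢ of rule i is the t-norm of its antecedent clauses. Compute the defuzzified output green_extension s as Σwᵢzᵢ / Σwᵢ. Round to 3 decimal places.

R1 (z=10.0): many=0.81, light=0.37; AND[a·b] → w = 0.2997
R2 (z=23.4): some=0.33, light=0.37; AND[a·b] → w = 0.1221
R3 (z=8.0): some=0.33, heavy=0.47; AND[a·b] → w = 0.1551
Weighted average = (0.2997·10.0 + 0.1221·23.4 + 0.1551·8.0) / (0.2997 + 0.1221 + 0.1551)
  = 7.0949 / 0.5769 = 12.298

12.298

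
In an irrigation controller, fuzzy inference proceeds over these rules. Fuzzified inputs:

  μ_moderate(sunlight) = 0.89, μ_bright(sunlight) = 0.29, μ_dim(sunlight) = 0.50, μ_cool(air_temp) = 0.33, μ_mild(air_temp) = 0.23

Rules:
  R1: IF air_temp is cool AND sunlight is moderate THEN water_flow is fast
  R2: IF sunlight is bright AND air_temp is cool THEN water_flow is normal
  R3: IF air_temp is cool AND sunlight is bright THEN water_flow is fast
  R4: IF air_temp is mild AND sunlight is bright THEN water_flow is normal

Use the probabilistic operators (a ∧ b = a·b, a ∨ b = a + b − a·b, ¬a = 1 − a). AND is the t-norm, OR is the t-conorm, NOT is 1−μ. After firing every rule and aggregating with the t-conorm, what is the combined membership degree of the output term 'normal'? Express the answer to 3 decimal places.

R1: cool=0.33, moderate=0.89; AND[a·b] → w = 0.2937
R2: bright=0.29, cool=0.33; AND[a·b] → w = 0.0957
R3: cool=0.33, bright=0.29; AND[a·b] → w = 0.0957
R4: mild=0.23, bright=0.29; AND[a·b] → w = 0.0667
Rules with consequent 'normal': {R2, R4} → strengths 0.0957, 0.0667
Aggregate via t-conorm [a + b − a·b]: 0.1560

0.156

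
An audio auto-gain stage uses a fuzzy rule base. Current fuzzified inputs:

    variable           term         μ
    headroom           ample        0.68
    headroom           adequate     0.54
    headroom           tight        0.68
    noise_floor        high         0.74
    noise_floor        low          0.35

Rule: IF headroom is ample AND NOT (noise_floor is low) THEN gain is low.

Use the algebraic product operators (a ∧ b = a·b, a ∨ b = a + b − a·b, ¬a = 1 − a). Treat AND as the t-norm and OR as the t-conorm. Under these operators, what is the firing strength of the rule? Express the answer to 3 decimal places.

firing strength: ample=0.68, ¬low=1−0.35=0.65; AND[a·b] → w = 0.4420

0.442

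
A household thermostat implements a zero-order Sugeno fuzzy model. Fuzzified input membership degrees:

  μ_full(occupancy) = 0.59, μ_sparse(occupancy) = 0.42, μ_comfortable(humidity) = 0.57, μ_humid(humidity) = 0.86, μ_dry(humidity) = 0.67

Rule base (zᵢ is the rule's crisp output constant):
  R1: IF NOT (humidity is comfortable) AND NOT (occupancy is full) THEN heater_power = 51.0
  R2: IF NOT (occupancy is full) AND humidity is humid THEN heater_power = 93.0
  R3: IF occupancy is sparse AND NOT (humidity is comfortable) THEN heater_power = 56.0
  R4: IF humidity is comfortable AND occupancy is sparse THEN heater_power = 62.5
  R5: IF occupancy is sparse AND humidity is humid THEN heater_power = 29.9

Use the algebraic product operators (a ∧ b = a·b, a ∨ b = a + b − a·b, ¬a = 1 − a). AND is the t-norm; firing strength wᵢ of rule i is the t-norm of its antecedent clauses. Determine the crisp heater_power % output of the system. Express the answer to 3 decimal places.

R1 (z=51.0): ¬comfortable=1−0.57=0.43, ¬full=1−0.59=0.41; AND[a·b] → w = 0.1763
R2 (z=93.0): ¬full=1−0.59=0.41, humid=0.86; AND[a·b] → w = 0.3526
R3 (z=56.0): sparse=0.42, ¬comfortable=1−0.57=0.43; AND[a·b] → w = 0.1806
R4 (z=62.5): comfortable=0.57, sparse=0.42; AND[a·b] → w = 0.2394
R5 (z=29.9): sparse=0.42, humid=0.86; AND[a·b] → w = 0.3612
Weighted average = (0.1763·51.0 + 0.3526·93.0 + 0.1806·56.0 + 0.2394·62.5 + 0.3612·29.9) / (0.1763 + 0.3526 + 0.1806 + 0.2394 + 0.3612)
  = 77.6591 / 1.3101 = 59.277

59.277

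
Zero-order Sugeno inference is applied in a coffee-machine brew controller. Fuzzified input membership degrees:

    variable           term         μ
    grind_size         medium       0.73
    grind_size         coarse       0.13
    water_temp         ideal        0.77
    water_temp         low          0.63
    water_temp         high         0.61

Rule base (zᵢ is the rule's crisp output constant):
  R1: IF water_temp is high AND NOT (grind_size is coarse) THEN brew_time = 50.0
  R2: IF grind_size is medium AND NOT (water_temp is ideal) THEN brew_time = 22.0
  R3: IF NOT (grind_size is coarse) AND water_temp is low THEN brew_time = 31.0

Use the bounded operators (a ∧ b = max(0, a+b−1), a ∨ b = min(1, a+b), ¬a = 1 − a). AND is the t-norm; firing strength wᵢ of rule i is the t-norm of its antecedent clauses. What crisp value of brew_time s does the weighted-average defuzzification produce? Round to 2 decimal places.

40.31

R1 (z=50.0): high=0.61, ¬coarse=1−0.13=0.87; AND[max(0, a+b−1)] → w = 0.48
R2 (z=22.0): medium=0.73, ¬ideal=1−0.77=0.23; AND[max(0, a+b−1)] → w = 0.00
R3 (z=31.0): ¬coarse=1−0.13=0.87, low=0.63; AND[max(0, a+b−1)] → w = 0.50
Weighted average = (0.48·50.0 + 0.00·22.0 + 0.50·31.0) / (0.48 + 0.00 + 0.50)
  = 39.5000 / 0.9800 = 40.31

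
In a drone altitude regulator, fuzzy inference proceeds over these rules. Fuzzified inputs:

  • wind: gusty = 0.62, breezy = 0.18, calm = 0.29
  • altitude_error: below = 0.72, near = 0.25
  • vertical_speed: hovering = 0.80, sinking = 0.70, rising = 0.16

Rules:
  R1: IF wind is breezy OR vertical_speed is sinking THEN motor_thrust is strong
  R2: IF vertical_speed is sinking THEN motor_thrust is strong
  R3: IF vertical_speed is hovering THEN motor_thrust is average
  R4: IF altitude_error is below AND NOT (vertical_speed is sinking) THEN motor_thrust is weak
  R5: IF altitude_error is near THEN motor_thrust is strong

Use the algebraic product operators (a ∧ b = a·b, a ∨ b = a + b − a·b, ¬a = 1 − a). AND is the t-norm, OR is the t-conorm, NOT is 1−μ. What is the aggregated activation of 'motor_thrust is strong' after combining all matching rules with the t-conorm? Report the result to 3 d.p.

0.945

R1: breezy=0.18, sinking=0.70; OR[a + b − a·b] → w = 0.7540
R2: sinking=0.70 → w = 0.7000
R3: hovering=0.80 → w = 0.8000
R4: below=0.72, ¬sinking=1−0.70=0.30; AND[a·b] → w = 0.2160
R5: near=0.25 → w = 0.2500
Rules with consequent 'strong': {R1, R2, R5} → strengths 0.7540, 0.7000, 0.2500
Aggregate via t-conorm [a + b − a·b]: 0.9446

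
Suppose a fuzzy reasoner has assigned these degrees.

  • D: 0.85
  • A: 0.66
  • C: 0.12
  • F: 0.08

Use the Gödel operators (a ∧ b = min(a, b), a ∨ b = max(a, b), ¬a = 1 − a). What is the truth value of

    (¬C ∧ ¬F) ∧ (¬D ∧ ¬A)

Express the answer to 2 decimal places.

0.15

¬C = 1 − 0.12 = 0.88
¬F = 1 − 0.08 = 0.92
¬C ∧ ¬F = min(a, b) on (0.88, 0.92) = 0.88
¬D = 1 − 0.85 = 0.15
¬A = 1 − 0.66 = 0.34
¬D ∧ ¬A = min(a, b) on (0.15, 0.34) = 0.15
(¬C ∧ ¬F) ∧ (¬D ∧ ¬A) = min(a, b) on (0.88, 0.15) = 0.15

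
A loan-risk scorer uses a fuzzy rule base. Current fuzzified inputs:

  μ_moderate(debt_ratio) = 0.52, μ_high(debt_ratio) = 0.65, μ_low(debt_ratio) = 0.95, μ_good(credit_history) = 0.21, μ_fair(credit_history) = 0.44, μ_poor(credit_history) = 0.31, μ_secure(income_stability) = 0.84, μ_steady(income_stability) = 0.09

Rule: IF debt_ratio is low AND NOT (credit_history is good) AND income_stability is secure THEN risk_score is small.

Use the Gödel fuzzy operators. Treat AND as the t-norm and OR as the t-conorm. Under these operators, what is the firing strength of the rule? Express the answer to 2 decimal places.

firing strength: low=0.95, ¬good=1−0.21=0.79, secure=0.84; AND[min(a, b)] → w = 0.79

0.79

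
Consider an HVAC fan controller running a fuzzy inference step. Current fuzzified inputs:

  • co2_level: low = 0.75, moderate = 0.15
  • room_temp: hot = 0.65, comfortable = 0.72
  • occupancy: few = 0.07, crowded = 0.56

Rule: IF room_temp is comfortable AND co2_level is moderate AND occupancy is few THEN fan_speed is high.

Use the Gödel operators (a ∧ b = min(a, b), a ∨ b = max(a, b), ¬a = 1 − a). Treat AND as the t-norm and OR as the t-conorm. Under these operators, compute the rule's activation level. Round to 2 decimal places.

0.07

firing strength: comfortable=0.72, moderate=0.15, few=0.07; AND[min(a, b)] → w = 0.07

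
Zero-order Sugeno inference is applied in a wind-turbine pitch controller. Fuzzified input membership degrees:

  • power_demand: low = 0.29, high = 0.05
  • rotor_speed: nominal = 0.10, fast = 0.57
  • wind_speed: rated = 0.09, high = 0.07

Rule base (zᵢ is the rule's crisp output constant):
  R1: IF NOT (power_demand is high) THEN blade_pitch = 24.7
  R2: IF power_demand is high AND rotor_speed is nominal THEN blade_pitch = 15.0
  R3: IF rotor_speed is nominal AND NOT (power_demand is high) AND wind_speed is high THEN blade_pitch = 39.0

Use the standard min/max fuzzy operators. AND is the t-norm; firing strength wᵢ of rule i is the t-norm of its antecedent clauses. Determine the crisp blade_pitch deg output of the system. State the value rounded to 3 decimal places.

25.182

R1 (z=24.7): ¬high=1−0.05=0.95 → w = 0.95
R2 (z=15.0): high=0.05, nominal=0.10; AND[min(a, b)] → w = 0.05
R3 (z=39.0): nominal=0.10, ¬high=1−0.05=0.95, high=0.07; AND[min(a, b)] → w = 0.07
Weighted average = (0.95·24.7 + 0.05·15.0 + 0.07·39.0) / (0.95 + 0.05 + 0.07)
  = 26.9450 / 1.0700 = 25.182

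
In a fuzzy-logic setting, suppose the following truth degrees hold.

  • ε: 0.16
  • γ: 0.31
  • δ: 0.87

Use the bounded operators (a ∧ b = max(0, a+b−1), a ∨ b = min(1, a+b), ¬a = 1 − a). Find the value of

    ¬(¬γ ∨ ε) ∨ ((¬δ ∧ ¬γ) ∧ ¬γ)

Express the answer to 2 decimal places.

¬γ = 1 − 0.31 = 0.69
¬γ ∨ ε = min(1, a+b) on (0.69, 0.16) = 0.85
¬(¬γ ∨ ε) = 1 − 0.85 = 0.15
¬δ = 1 − 0.87 = 0.13
¬γ = 1 − 0.31 = 0.69
¬δ ∧ ¬γ = max(0, a+b−1) on (0.13, 0.69) = 0.00
¬γ = 1 − 0.31 = 0.69
(¬δ ∧ ¬γ) ∧ ¬γ = max(0, a+b−1) on (0.00, 0.69) = 0.00
¬(¬γ ∨ ε) ∨ ((¬δ ∧ ¬γ) ∧ ¬γ) = min(1, a+b) on (0.15, 0.00) = 0.15

0.15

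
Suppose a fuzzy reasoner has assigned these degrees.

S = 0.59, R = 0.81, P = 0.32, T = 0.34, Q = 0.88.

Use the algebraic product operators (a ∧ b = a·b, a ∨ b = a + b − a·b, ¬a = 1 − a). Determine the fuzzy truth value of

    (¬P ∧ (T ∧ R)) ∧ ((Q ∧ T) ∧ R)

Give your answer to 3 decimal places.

¬P = 1 − 0.3200 = 0.6800
T ∧ R = a·b on (0.3400, 0.8100) = 0.2754
¬P ∧ (T ∧ R) = a·b on (0.6800, 0.2754) = 0.1873
Q ∧ T = a·b on (0.8800, 0.3400) = 0.2992
(Q ∧ T) ∧ R = a·b on (0.2992, 0.8100) = 0.2424
(¬P ∧ (T ∧ R)) ∧ ((Q ∧ T) ∧ R) = a·b on (0.1873, 0.2424) = 0.0454

0.045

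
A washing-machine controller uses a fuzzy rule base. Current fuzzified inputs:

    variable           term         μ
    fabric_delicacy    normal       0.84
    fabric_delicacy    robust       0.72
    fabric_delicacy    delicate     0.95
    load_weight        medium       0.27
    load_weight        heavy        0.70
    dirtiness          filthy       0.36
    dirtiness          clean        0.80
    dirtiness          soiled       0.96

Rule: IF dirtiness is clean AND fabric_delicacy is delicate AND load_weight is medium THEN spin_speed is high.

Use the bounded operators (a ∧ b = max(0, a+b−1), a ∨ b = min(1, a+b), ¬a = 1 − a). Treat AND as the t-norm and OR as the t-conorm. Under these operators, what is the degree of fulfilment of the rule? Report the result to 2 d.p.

firing strength: clean=0.80, delicate=0.95, medium=0.27; AND[max(0, a+b−1)] → w = 0.02

0.02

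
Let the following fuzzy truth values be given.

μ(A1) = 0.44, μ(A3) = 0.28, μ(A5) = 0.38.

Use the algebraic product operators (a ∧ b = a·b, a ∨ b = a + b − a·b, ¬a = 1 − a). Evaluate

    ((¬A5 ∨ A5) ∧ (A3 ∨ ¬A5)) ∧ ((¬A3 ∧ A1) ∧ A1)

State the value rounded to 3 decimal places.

¬A5 = 1 − 0.3800 = 0.6200
¬A5 ∨ A5 = a + b − a·b on (0.6200, 0.3800) = 0.7644
¬A5 = 1 − 0.3800 = 0.6200
A3 ∨ ¬A5 = a + b − a·b on (0.2800, 0.6200) = 0.7264
(¬A5 ∨ A5) ∧ (A3 ∨ ¬A5) = a·b on (0.7644, 0.7264) = 0.5553
¬A3 = 1 − 0.2800 = 0.7200
¬A3 ∧ A1 = a·b on (0.7200, 0.4400) = 0.3168
(¬A3 ∧ A1) ∧ A1 = a·b on (0.3168, 0.4400) = 0.1394
((¬A5 ∨ A5) ∧ (A3 ∨ ¬A5)) ∧ ((¬A3 ∧ A1) ∧ A1) = a·b on (0.5553, 0.1394) = 0.0774

0.077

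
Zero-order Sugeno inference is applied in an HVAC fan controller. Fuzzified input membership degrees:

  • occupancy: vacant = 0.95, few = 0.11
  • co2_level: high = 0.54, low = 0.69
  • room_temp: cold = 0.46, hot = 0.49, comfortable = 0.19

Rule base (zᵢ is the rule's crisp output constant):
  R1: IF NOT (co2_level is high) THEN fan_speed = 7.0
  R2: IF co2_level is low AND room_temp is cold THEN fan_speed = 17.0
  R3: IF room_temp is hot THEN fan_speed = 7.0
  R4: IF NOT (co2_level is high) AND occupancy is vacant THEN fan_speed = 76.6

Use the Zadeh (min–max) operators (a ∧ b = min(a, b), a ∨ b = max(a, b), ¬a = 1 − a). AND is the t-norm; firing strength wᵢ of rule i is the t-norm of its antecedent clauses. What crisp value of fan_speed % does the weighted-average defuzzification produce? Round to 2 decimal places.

R1 (z=7.0): ¬high=1−0.54=0.46 → w = 0.46
R2 (z=17.0): low=0.69, cold=0.46; AND[min(a, b)] → w = 0.46
R3 (z=7.0): hot=0.49 → w = 0.49
R4 (z=76.6): ¬high=1−0.54=0.46, vacant=0.95; AND[min(a, b)] → w = 0.46
Weighted average = (0.46·7.0 + 0.46·17.0 + 0.49·7.0 + 0.46·76.6) / (0.46 + 0.46 + 0.49 + 0.46)
  = 49.7060 / 1.8700 = 26.58

26.58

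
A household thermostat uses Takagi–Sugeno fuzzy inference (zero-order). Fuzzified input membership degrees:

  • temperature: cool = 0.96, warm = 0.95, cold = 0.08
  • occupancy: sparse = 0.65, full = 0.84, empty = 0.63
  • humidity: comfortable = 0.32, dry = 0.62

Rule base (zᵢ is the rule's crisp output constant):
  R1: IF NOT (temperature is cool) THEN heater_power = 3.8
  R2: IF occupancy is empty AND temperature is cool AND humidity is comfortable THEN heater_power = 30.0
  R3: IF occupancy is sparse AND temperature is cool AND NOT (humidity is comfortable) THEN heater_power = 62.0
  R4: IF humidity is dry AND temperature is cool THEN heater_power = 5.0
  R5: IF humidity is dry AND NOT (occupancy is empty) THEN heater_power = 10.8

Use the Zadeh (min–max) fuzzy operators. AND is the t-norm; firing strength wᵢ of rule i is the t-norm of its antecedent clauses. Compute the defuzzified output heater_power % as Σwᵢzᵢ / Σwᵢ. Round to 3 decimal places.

R1 (z=3.8): ¬cool=1−0.96=0.04 → w = 0.04
R2 (z=30.0): empty=0.63, cool=0.96, comfortable=0.32; AND[min(a, b)] → w = 0.32
R3 (z=62.0): sparse=0.65, cool=0.96, ¬comfortable=1−0.32=0.68; AND[min(a, b)] → w = 0.65
R4 (z=5.0): dry=0.62, cool=0.96; AND[min(a, b)] → w = 0.62
R5 (z=10.8): dry=0.62, ¬empty=1−0.63=0.37; AND[min(a, b)] → w = 0.37
Weighted average = (0.04·3.8 + 0.32·30.0 + 0.65·62.0 + 0.62·5.0 + 0.37·10.8) / (0.04 + 0.32 + 0.65 + 0.62 + 0.37)
  = 57.1480 / 2.0000 = 28.574

28.574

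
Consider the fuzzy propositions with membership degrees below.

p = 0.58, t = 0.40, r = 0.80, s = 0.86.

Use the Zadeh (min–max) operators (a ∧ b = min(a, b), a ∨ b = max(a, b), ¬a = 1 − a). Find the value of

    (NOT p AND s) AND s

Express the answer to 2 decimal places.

0.42

NOT p = 1 − 0.58 = 0.42
NOT p AND s = min(a, b) on (0.42, 0.86) = 0.42
(NOT p AND s) AND s = min(a, b) on (0.42, 0.86) = 0.42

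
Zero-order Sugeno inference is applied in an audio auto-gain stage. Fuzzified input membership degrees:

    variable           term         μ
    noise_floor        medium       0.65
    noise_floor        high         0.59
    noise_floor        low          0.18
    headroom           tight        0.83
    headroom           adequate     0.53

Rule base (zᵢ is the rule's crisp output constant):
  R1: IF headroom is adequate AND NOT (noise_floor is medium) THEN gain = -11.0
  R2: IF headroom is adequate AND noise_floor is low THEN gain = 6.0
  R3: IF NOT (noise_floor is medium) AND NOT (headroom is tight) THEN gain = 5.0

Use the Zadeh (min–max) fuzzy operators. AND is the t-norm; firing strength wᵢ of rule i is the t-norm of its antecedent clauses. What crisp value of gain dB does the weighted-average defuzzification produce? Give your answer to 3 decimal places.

-2.743

R1 (z=-11.0): adequate=0.53, ¬medium=1−0.65=0.35; AND[min(a, b)] → w = 0.35
R2 (z=6.0): adequate=0.53, low=0.18; AND[min(a, b)] → w = 0.18
R3 (z=5.0): ¬medium=1−0.65=0.35, ¬tight=1−0.83=0.17; AND[min(a, b)] → w = 0.17
Weighted average = (0.35·-11.0 + 0.18·6.0 + 0.17·5.0) / (0.35 + 0.18 + 0.17)
  = -1.9200 / 0.7000 = -2.743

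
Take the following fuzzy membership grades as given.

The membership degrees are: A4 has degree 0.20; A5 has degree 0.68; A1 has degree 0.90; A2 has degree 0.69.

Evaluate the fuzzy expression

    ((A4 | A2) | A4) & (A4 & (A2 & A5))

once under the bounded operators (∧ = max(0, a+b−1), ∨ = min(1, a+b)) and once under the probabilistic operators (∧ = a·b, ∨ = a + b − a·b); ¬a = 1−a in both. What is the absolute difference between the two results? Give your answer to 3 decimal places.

0.075

Under bounded:
  A4 | A2 = min(1, a+b) on (0.20, 0.69) = 0.89
  (A4 | A2) | A4 = min(1, a+b) on (0.89, 0.20) = 1.00
  A2 & A5 = max(0, a+b−1) on (0.69, 0.68) = 0.37
  A4 & (A2 & A5) = max(0, a+b−1) on (0.20, 0.37) = 0.00
  ((A4 | A2) | A4) & (A4 & (A2 & A5)) = max(0, a+b−1) on (1.00, 0.00) = 0.00
  → value = 0.0000
Under probabilistic:
  A4 | A2 = a + b − a·b on (0.2000, 0.6900) = 0.7520
  (A4 | A2) | A4 = a + b − a·b on (0.7520, 0.2000) = 0.8016
  A2 & A5 = a·b on (0.6900, 0.6800) = 0.4692
  A4 & (A2 & A5) = a·b on (0.2000, 0.4692) = 0.0938
  ((A4 | A2) | A4) & (A4 & (A2 & A5)) = a·b on (0.8016, 0.0938) = 0.0752
  → value = 0.0752
|0.0000 − 0.0752| = 0.075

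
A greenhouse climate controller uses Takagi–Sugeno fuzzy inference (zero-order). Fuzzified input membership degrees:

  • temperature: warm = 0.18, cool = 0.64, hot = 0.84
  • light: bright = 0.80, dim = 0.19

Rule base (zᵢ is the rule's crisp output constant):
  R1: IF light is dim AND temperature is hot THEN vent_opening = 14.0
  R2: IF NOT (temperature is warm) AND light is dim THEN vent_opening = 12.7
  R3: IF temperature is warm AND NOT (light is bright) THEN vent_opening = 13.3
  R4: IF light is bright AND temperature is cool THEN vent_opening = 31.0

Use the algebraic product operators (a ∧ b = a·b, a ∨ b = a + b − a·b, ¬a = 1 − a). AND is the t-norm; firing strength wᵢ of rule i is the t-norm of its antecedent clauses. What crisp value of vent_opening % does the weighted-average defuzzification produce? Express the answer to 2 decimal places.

R1 (z=14.0): dim=0.19, hot=0.84; AND[a·b] → w = 0.1596
R2 (z=12.7): ¬warm=1−0.18=0.82, dim=0.19; AND[a·b] → w = 0.1558
R3 (z=13.3): warm=0.18, ¬bright=1−0.80=0.20; AND[a·b] → w = 0.0360
R4 (z=31.0): bright=0.80, cool=0.64; AND[a·b] → w = 0.5120
Weighted average = (0.1596·14.0 + 0.1558·12.7 + 0.0360·13.3 + 0.5120·31.0) / (0.1596 + 0.1558 + 0.0360 + 0.5120)
  = 20.5639 / 0.8634 = 23.82

23.82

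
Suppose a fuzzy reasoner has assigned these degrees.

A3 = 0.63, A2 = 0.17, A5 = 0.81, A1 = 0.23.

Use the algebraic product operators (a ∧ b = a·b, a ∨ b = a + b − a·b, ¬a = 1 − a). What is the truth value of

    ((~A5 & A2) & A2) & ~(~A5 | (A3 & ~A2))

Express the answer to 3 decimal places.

~A5 = 1 − 0.8100 = 0.1900
~A5 & A2 = a·b on (0.1900, 0.1700) = 0.0323
(~A5 & A2) & A2 = a·b on (0.0323, 0.1700) = 0.0055
~A5 = 1 − 0.8100 = 0.1900
~A2 = 1 − 0.1700 = 0.8300
A3 & ~A2 = a·b on (0.6300, 0.8300) = 0.5229
~A5 | (A3 & ~A2) = a + b − a·b on (0.1900, 0.5229) = 0.6135
~(~A5 | (A3 & ~A2)) = 1 − 0.6135 = 0.3865
((~A5 & A2) & A2) & ~(~A5 | (A3 & ~A2)) = a·b on (0.0055, 0.3865) = 0.0021

0.002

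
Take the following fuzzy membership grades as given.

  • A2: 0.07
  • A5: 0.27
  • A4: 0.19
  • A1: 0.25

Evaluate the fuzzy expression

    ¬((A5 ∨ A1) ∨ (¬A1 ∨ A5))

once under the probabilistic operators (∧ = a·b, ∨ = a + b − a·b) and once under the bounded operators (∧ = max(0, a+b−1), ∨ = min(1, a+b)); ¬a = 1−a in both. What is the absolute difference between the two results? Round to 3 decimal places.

0.100

Under probabilistic:
  A5 ∨ A1 = a + b − a·b on (0.2700, 0.2500) = 0.4525
  ¬A1 = 1 − 0.2500 = 0.7500
  ¬A1 ∨ A5 = a + b − a·b on (0.7500, 0.2700) = 0.8175
  (A5 ∨ A1) ∨ (¬A1 ∨ A5) = a + b − a·b on (0.4525, 0.8175) = 0.9001
  ¬((A5 ∨ A1) ∨ (¬A1 ∨ A5)) = 1 − 0.9001 = 0.0999
  → value = 0.0999
Under bounded:
  A5 ∨ A1 = min(1, a+b) on (0.27, 0.25) = 0.52
  ¬A1 = 1 − 0.25 = 0.75
  ¬A1 ∨ A5 = min(1, a+b) on (0.75, 0.27) = 1.00
  (A5 ∨ A1) ∨ (¬A1 ∨ A5) = min(1, a+b) on (0.52, 1.00) = 1.00
  ¬((A5 ∨ A1) ∨ (¬A1 ∨ A5)) = 1 − 1.00 = 0.00
  → value = 0.0000
|0.0999 − 0.0000| = 0.100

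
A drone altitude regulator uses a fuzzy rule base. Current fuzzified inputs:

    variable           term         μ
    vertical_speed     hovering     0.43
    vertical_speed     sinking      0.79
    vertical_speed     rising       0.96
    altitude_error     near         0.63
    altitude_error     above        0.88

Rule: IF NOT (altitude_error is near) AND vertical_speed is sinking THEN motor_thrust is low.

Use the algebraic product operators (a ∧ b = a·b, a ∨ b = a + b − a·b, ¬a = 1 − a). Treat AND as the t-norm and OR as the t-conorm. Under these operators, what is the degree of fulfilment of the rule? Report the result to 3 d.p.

firing strength: ¬near=1−0.63=0.37, sinking=0.79; AND[a·b] → w = 0.2923

0.292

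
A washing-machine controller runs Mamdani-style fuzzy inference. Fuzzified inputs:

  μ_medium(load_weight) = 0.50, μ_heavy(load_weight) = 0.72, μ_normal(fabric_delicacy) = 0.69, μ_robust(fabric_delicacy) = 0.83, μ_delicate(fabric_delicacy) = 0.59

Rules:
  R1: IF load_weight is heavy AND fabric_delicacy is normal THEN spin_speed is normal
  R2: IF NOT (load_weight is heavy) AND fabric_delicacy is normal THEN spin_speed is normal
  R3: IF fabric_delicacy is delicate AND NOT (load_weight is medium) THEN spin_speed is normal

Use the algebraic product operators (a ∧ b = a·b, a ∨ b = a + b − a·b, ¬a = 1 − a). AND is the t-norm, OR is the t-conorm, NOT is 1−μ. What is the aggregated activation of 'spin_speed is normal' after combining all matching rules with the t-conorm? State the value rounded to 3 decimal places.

R1: heavy=0.72, normal=0.69; AND[a·b] → w = 0.4968
R2: ¬heavy=1−0.72=0.28, normal=0.69; AND[a·b] → w = 0.1932
R3: delicate=0.59, ¬medium=1−0.50=0.50; AND[a·b] → w = 0.2950
Rules with consequent 'normal': {R1, R2, R3} → strengths 0.4968, 0.1932, 0.2950
Aggregate via t-conorm [a + b − a·b]: 0.7138

0.714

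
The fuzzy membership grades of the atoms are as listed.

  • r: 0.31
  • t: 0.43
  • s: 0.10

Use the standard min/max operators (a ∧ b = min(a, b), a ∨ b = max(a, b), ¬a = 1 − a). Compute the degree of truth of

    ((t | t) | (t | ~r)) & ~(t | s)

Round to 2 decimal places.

t | t = max(a, b) on (0.43, 0.43) = 0.43
~r = 1 − 0.31 = 0.69
t | ~r = max(a, b) on (0.43, 0.69) = 0.69
(t | t) | (t | ~r) = max(a, b) on (0.43, 0.69) = 0.69
t | s = max(a, b) on (0.43, 0.10) = 0.43
~(t | s) = 1 − 0.43 = 0.57
((t | t) | (t | ~r)) & ~(t | s) = min(a, b) on (0.69, 0.57) = 0.57

0.57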